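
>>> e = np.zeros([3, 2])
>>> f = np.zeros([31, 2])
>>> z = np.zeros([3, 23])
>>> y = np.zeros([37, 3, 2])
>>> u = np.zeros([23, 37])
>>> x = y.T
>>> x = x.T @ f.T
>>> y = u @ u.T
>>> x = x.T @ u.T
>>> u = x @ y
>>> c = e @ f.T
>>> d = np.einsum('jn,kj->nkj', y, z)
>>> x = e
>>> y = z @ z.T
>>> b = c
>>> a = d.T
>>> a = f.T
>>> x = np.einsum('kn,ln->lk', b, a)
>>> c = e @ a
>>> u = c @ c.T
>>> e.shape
(3, 2)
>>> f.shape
(31, 2)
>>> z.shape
(3, 23)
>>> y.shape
(3, 3)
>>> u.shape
(3, 3)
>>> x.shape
(2, 3)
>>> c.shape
(3, 31)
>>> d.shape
(23, 3, 23)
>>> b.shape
(3, 31)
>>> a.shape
(2, 31)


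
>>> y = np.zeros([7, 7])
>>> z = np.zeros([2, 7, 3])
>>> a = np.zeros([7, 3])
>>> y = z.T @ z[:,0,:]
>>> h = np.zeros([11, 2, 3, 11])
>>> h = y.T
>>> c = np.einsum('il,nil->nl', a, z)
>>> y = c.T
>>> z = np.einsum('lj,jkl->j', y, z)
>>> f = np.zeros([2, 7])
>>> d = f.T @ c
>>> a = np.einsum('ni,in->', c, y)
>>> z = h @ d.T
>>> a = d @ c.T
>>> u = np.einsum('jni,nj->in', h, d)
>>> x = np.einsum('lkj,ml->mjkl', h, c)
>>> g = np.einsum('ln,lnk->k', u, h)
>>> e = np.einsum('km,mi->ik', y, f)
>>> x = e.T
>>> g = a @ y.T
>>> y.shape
(3, 2)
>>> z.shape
(3, 7, 7)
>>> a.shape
(7, 2)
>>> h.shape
(3, 7, 3)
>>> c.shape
(2, 3)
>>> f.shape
(2, 7)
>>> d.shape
(7, 3)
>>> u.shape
(3, 7)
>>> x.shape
(3, 7)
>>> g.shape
(7, 3)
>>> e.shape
(7, 3)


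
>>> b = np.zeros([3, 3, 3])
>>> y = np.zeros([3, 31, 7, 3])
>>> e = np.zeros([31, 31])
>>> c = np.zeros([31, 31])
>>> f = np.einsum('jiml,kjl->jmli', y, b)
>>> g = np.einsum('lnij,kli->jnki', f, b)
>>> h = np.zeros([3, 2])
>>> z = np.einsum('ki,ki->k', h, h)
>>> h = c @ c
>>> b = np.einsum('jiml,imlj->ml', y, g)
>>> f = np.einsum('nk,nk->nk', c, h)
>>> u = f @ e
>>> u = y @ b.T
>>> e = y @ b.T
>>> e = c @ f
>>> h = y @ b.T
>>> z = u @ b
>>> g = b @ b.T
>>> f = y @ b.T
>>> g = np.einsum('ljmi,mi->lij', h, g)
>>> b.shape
(7, 3)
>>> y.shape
(3, 31, 7, 3)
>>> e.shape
(31, 31)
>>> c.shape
(31, 31)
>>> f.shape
(3, 31, 7, 7)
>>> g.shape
(3, 7, 31)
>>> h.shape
(3, 31, 7, 7)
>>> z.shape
(3, 31, 7, 3)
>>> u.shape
(3, 31, 7, 7)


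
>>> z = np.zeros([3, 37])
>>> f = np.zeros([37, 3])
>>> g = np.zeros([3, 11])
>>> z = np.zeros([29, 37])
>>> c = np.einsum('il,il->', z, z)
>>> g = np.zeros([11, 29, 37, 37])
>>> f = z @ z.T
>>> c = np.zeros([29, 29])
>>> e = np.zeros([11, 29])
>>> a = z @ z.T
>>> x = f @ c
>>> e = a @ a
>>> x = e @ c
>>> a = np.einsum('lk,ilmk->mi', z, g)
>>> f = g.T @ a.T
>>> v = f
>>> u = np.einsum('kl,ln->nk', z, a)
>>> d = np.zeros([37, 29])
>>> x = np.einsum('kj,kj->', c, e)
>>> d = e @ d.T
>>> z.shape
(29, 37)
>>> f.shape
(37, 37, 29, 37)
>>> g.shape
(11, 29, 37, 37)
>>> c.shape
(29, 29)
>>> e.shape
(29, 29)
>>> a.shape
(37, 11)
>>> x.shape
()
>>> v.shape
(37, 37, 29, 37)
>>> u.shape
(11, 29)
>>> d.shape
(29, 37)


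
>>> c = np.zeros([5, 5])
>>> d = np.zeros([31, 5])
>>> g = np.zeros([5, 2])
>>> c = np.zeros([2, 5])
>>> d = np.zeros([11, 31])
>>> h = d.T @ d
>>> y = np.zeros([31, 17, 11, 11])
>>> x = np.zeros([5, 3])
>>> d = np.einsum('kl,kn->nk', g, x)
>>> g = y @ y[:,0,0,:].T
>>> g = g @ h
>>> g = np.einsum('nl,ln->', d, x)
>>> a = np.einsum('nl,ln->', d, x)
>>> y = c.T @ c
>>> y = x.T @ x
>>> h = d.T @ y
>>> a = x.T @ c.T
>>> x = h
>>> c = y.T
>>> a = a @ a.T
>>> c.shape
(3, 3)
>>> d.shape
(3, 5)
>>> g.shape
()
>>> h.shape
(5, 3)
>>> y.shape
(3, 3)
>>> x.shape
(5, 3)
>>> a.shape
(3, 3)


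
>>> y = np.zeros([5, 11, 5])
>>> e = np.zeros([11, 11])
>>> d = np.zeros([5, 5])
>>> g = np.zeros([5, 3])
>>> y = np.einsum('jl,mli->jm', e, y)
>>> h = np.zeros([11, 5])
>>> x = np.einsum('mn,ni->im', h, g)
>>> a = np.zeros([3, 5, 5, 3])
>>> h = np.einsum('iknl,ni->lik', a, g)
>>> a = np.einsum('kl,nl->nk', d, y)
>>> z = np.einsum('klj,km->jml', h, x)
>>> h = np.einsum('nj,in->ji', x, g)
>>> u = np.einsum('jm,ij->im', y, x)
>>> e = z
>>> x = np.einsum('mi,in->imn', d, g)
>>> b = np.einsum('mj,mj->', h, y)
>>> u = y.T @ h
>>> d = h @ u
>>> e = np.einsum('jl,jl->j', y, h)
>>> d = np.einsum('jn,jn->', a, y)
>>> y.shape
(11, 5)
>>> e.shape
(11,)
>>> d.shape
()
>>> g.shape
(5, 3)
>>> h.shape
(11, 5)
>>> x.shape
(5, 5, 3)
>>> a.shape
(11, 5)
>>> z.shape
(5, 11, 3)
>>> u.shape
(5, 5)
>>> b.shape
()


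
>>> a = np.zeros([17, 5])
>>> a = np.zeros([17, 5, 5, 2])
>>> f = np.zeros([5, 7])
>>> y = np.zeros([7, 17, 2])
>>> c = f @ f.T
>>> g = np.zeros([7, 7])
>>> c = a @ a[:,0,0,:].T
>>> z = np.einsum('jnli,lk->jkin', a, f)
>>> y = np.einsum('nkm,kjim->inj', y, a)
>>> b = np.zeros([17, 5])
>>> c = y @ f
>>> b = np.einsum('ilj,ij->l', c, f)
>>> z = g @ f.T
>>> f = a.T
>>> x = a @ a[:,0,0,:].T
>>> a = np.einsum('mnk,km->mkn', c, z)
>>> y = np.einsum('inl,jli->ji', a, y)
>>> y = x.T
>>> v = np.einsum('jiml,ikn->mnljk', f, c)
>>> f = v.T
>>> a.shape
(5, 7, 7)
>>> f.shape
(7, 2, 17, 7, 5)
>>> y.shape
(17, 5, 5, 17)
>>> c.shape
(5, 7, 7)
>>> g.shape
(7, 7)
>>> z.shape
(7, 5)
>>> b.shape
(7,)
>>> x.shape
(17, 5, 5, 17)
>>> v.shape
(5, 7, 17, 2, 7)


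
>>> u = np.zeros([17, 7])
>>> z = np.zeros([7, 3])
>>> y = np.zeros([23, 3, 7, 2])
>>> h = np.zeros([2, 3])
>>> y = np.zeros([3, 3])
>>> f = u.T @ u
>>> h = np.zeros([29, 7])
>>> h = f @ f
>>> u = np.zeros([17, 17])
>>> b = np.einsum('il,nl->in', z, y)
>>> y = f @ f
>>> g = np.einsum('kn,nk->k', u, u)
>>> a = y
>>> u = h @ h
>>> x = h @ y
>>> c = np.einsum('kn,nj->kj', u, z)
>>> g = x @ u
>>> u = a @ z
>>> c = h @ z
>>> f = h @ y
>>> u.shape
(7, 3)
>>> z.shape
(7, 3)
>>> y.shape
(7, 7)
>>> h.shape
(7, 7)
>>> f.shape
(7, 7)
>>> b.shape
(7, 3)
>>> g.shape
(7, 7)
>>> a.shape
(7, 7)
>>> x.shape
(7, 7)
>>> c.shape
(7, 3)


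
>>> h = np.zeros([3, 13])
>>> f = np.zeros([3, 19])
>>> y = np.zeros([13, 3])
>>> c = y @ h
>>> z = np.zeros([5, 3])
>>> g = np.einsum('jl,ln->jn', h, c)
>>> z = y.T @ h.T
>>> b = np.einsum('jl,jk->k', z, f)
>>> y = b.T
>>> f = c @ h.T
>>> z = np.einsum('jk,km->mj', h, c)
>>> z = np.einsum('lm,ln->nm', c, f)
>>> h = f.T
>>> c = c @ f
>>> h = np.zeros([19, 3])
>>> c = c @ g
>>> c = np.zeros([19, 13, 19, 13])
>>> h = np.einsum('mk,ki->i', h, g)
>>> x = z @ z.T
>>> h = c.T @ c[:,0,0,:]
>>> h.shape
(13, 19, 13, 13)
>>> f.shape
(13, 3)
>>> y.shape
(19,)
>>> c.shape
(19, 13, 19, 13)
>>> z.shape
(3, 13)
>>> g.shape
(3, 13)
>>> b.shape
(19,)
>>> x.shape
(3, 3)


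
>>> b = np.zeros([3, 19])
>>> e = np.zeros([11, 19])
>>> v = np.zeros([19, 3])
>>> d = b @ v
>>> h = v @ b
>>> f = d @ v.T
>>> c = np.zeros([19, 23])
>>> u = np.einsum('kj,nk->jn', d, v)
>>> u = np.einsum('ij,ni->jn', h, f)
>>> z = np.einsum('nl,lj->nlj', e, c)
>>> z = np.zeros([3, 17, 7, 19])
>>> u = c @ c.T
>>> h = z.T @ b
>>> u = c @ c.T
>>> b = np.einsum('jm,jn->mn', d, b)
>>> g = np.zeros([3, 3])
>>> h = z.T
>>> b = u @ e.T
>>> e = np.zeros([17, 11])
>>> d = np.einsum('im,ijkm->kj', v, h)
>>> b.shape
(19, 11)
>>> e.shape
(17, 11)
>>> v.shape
(19, 3)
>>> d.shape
(17, 7)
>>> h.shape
(19, 7, 17, 3)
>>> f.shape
(3, 19)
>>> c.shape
(19, 23)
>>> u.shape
(19, 19)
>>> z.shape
(3, 17, 7, 19)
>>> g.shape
(3, 3)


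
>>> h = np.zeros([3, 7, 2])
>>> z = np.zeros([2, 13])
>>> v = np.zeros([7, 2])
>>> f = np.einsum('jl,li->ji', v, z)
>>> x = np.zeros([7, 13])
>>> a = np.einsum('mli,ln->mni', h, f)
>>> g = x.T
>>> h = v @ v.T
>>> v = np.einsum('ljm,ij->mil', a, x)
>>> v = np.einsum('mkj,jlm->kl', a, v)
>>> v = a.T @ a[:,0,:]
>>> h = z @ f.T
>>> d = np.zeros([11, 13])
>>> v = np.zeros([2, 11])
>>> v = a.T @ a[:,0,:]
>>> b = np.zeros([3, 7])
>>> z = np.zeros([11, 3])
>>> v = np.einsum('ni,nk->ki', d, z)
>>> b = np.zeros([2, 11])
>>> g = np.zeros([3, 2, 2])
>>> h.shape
(2, 7)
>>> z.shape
(11, 3)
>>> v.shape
(3, 13)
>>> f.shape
(7, 13)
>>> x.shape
(7, 13)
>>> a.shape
(3, 13, 2)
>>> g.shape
(3, 2, 2)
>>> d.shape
(11, 13)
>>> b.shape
(2, 11)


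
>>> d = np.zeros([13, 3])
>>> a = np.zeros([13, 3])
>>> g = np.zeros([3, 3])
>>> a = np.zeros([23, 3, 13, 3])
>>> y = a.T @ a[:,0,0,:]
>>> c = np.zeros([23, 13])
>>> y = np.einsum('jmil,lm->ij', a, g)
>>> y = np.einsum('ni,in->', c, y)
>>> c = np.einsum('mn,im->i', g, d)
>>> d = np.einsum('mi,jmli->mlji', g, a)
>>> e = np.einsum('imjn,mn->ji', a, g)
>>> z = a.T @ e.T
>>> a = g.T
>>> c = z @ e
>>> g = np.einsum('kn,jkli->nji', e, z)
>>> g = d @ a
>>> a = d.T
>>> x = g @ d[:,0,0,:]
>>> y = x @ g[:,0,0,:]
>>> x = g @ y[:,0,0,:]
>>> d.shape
(3, 13, 23, 3)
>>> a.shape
(3, 23, 13, 3)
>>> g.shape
(3, 13, 23, 3)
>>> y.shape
(3, 13, 23, 3)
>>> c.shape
(3, 13, 3, 23)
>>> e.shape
(13, 23)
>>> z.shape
(3, 13, 3, 13)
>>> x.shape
(3, 13, 23, 3)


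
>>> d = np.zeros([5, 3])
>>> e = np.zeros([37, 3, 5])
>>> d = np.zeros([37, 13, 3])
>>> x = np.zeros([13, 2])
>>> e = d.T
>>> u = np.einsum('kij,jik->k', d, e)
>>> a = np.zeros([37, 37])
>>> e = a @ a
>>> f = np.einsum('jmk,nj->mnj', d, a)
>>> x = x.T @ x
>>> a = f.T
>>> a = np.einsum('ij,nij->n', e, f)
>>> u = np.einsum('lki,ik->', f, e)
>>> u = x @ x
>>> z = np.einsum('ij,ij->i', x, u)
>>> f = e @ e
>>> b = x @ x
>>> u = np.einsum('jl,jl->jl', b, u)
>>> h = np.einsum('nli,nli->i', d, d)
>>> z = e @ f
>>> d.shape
(37, 13, 3)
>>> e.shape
(37, 37)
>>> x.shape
(2, 2)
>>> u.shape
(2, 2)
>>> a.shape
(13,)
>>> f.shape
(37, 37)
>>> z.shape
(37, 37)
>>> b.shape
(2, 2)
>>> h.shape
(3,)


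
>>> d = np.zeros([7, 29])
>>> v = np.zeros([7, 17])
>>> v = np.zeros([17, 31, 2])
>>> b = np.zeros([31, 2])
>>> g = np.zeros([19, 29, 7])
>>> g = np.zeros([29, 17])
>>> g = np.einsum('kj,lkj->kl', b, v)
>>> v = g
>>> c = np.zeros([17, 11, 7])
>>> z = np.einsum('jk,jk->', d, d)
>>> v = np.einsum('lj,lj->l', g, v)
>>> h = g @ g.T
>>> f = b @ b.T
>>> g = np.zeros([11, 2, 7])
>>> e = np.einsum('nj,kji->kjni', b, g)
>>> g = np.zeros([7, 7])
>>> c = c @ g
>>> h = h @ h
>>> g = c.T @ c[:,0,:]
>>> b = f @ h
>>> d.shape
(7, 29)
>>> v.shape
(31,)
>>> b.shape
(31, 31)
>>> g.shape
(7, 11, 7)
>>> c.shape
(17, 11, 7)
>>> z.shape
()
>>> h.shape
(31, 31)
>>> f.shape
(31, 31)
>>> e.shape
(11, 2, 31, 7)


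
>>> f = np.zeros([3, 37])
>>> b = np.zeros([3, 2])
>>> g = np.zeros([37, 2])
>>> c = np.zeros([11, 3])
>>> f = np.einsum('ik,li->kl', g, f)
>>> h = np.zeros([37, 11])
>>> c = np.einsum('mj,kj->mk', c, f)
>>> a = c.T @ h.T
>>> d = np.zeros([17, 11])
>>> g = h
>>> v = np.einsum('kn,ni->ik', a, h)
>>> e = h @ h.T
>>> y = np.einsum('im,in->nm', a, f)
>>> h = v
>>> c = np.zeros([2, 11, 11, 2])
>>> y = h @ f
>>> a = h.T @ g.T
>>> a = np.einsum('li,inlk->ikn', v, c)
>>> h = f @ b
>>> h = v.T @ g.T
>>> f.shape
(2, 3)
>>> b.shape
(3, 2)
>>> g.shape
(37, 11)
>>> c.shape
(2, 11, 11, 2)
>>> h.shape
(2, 37)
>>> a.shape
(2, 2, 11)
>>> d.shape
(17, 11)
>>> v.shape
(11, 2)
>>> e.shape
(37, 37)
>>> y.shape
(11, 3)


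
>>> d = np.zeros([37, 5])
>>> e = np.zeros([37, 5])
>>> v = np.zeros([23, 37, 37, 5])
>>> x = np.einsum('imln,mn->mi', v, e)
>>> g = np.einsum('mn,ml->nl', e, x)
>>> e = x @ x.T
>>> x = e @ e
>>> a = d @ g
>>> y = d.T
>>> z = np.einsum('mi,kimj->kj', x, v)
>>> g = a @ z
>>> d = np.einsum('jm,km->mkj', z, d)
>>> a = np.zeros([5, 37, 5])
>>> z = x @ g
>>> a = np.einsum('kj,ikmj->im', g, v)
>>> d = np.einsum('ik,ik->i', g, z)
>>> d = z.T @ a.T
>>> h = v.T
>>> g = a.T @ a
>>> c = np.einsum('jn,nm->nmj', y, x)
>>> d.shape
(5, 23)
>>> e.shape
(37, 37)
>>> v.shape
(23, 37, 37, 5)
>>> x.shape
(37, 37)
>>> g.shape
(37, 37)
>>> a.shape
(23, 37)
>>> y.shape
(5, 37)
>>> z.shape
(37, 5)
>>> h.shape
(5, 37, 37, 23)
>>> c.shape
(37, 37, 5)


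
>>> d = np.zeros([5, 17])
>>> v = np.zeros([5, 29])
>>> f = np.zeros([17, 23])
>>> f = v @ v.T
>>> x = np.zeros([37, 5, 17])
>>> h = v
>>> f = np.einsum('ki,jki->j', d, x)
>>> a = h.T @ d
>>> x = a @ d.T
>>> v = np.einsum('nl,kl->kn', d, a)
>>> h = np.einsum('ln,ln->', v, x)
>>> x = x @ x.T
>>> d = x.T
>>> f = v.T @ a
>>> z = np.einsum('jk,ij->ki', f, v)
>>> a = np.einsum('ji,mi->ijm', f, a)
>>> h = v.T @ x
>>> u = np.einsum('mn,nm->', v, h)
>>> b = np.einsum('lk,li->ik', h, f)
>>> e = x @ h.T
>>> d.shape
(29, 29)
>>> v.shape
(29, 5)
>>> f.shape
(5, 17)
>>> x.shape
(29, 29)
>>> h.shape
(5, 29)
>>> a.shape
(17, 5, 29)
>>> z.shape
(17, 29)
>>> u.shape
()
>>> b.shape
(17, 29)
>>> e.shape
(29, 5)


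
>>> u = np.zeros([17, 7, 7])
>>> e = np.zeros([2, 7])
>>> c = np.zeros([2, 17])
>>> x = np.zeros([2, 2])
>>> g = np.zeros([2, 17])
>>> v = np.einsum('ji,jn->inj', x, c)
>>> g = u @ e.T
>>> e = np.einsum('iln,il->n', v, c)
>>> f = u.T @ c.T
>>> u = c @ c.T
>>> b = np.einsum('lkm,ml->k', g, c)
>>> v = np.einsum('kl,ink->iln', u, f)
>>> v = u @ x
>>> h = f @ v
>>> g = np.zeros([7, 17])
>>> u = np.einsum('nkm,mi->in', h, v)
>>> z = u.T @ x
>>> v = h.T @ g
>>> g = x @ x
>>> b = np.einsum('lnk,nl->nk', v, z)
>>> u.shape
(2, 7)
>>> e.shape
(2,)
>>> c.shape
(2, 17)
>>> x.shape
(2, 2)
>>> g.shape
(2, 2)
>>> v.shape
(2, 7, 17)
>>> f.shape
(7, 7, 2)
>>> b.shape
(7, 17)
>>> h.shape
(7, 7, 2)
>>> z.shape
(7, 2)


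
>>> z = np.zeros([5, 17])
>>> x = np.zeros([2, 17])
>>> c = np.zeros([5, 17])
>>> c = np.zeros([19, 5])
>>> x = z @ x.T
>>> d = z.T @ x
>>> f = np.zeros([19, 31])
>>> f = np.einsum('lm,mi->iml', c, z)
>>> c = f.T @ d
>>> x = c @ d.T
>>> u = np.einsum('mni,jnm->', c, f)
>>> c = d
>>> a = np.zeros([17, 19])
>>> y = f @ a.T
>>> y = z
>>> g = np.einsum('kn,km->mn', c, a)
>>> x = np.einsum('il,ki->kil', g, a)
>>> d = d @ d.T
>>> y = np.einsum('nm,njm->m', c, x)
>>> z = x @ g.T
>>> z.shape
(17, 19, 19)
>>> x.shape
(17, 19, 2)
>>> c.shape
(17, 2)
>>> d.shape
(17, 17)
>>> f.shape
(17, 5, 19)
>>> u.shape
()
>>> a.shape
(17, 19)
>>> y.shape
(2,)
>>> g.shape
(19, 2)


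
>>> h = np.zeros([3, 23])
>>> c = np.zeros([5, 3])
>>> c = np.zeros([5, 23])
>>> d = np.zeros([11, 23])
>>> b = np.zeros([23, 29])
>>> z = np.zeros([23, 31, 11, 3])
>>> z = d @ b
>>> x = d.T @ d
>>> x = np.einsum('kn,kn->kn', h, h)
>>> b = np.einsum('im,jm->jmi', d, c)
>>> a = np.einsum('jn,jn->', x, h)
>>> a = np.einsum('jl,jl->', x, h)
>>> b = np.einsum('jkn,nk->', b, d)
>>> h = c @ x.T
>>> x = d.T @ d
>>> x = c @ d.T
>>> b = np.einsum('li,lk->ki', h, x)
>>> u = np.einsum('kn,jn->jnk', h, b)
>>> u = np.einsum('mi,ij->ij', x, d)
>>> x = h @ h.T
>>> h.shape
(5, 3)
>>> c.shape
(5, 23)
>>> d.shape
(11, 23)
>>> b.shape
(11, 3)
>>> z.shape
(11, 29)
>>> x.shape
(5, 5)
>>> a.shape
()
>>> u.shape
(11, 23)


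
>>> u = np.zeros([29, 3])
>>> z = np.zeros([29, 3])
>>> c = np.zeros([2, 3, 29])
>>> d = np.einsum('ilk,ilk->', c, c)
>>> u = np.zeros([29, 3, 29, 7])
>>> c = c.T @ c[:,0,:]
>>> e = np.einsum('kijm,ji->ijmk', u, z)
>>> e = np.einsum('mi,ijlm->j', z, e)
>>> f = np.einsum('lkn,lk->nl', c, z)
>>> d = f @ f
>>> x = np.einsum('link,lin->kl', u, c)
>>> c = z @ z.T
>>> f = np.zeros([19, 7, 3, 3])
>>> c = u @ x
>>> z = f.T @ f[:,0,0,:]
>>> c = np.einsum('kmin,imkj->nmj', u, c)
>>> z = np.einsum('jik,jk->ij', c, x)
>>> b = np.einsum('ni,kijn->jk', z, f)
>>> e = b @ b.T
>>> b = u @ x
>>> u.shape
(29, 3, 29, 7)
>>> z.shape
(3, 7)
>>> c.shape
(7, 3, 29)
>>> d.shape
(29, 29)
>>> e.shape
(3, 3)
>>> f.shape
(19, 7, 3, 3)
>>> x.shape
(7, 29)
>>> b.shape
(29, 3, 29, 29)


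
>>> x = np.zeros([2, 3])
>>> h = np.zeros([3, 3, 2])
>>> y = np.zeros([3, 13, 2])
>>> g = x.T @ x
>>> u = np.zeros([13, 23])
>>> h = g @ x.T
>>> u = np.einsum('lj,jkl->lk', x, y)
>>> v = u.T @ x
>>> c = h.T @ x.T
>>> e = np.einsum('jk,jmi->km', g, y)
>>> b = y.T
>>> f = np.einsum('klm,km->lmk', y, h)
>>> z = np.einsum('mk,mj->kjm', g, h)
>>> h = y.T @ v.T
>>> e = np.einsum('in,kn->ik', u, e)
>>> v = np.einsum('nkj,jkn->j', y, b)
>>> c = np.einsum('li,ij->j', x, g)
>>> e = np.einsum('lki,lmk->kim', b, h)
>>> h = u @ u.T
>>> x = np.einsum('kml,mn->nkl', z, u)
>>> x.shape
(13, 3, 3)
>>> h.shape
(2, 2)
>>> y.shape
(3, 13, 2)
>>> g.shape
(3, 3)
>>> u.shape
(2, 13)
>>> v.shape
(2,)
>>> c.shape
(3,)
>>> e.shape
(13, 3, 13)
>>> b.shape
(2, 13, 3)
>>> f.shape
(13, 2, 3)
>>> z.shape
(3, 2, 3)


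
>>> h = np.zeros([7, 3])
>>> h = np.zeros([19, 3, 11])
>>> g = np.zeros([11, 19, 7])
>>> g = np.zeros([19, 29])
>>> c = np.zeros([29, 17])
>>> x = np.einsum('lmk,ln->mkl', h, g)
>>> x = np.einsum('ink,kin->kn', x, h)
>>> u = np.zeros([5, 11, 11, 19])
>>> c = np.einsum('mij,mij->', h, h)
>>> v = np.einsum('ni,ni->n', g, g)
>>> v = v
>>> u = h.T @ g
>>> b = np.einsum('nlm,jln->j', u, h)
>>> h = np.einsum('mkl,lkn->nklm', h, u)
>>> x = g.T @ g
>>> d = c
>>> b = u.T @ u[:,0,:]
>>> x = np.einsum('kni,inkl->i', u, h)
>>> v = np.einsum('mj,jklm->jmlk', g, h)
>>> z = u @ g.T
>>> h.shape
(29, 3, 11, 19)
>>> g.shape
(19, 29)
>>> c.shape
()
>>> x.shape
(29,)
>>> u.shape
(11, 3, 29)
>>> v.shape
(29, 19, 11, 3)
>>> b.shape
(29, 3, 29)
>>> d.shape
()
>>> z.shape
(11, 3, 19)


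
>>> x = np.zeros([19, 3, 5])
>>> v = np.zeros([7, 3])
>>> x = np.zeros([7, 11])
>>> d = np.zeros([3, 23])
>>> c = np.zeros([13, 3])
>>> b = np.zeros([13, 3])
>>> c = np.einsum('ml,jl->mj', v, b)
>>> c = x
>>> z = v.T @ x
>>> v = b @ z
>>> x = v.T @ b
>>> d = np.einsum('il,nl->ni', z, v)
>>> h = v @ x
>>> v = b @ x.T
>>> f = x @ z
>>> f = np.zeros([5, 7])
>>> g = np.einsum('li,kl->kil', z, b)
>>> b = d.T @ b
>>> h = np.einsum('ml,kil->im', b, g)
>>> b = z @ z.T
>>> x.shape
(11, 3)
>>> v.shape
(13, 11)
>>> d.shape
(13, 3)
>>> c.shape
(7, 11)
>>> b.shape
(3, 3)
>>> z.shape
(3, 11)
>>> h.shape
(11, 3)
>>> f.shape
(5, 7)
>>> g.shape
(13, 11, 3)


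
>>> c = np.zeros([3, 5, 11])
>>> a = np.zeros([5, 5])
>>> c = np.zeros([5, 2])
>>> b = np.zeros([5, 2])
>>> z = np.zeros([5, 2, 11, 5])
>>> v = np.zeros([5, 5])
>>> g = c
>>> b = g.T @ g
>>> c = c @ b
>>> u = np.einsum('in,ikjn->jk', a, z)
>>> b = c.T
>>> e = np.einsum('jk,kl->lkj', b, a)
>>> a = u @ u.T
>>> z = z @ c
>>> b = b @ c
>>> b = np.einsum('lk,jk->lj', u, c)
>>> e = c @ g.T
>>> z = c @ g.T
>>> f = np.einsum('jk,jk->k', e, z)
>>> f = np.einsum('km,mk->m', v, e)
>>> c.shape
(5, 2)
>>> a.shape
(11, 11)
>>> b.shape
(11, 5)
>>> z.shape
(5, 5)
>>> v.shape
(5, 5)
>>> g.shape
(5, 2)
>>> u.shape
(11, 2)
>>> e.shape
(5, 5)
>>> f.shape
(5,)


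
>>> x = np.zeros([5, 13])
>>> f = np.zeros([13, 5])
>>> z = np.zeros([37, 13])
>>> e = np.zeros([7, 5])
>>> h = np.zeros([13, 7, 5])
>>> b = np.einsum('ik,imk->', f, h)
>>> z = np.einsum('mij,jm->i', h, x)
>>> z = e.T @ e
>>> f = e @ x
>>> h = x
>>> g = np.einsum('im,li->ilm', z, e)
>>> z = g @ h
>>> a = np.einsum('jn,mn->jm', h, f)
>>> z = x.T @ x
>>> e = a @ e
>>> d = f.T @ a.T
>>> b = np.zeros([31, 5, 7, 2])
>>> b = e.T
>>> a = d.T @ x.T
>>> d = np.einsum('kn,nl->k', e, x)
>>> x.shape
(5, 13)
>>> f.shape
(7, 13)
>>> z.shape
(13, 13)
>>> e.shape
(5, 5)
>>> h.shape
(5, 13)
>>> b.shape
(5, 5)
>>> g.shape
(5, 7, 5)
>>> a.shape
(5, 5)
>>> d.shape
(5,)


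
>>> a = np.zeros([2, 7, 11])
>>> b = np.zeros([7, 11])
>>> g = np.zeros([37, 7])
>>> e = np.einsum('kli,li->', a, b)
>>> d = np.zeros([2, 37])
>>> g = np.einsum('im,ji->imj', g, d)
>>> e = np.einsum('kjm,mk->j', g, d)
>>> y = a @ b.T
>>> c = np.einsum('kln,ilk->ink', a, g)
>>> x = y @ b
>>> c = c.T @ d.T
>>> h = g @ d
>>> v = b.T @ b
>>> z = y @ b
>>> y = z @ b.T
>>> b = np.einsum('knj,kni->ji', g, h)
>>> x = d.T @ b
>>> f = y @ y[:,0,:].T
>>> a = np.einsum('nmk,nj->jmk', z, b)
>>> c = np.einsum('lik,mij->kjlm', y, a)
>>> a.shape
(37, 7, 11)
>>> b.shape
(2, 37)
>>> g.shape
(37, 7, 2)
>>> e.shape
(7,)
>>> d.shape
(2, 37)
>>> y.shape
(2, 7, 7)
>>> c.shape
(7, 11, 2, 37)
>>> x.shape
(37, 37)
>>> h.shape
(37, 7, 37)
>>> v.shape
(11, 11)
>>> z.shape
(2, 7, 11)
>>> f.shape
(2, 7, 2)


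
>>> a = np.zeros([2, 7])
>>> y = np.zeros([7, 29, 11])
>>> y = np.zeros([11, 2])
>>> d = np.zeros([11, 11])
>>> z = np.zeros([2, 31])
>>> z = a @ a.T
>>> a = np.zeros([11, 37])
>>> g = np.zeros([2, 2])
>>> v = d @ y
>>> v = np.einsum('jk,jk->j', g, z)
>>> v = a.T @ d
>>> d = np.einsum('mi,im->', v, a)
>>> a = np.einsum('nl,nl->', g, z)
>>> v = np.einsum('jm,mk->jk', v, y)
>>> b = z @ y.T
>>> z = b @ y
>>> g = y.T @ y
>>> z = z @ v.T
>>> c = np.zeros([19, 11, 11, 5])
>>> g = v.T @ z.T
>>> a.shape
()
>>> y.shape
(11, 2)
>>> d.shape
()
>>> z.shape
(2, 37)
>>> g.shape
(2, 2)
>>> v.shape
(37, 2)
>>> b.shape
(2, 11)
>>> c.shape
(19, 11, 11, 5)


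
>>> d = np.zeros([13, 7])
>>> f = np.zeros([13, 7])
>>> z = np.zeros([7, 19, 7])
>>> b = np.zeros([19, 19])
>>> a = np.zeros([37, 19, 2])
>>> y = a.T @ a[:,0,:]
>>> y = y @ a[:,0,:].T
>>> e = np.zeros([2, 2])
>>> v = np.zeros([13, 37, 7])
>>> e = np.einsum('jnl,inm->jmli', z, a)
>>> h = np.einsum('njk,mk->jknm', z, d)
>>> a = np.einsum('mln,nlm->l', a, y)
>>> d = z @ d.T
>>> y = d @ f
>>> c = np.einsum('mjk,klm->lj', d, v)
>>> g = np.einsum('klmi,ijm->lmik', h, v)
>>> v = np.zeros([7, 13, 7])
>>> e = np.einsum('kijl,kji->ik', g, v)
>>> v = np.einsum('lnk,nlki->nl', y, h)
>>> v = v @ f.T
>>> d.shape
(7, 19, 13)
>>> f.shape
(13, 7)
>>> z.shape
(7, 19, 7)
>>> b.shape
(19, 19)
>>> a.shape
(19,)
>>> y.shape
(7, 19, 7)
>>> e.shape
(7, 7)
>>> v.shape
(19, 13)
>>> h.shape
(19, 7, 7, 13)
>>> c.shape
(37, 19)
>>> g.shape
(7, 7, 13, 19)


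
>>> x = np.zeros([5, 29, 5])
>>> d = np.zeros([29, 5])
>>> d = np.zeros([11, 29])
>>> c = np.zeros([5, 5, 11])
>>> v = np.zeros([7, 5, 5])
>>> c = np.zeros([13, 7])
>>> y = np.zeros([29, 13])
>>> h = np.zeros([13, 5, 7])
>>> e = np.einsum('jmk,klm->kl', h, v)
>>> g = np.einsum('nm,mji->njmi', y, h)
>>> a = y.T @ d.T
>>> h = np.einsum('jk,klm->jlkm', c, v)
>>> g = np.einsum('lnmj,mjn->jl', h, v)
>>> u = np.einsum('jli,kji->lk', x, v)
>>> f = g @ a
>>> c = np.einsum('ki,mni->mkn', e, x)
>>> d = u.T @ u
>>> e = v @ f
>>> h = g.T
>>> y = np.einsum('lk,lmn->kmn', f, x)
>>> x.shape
(5, 29, 5)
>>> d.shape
(7, 7)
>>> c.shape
(5, 7, 29)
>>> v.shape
(7, 5, 5)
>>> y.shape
(11, 29, 5)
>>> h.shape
(13, 5)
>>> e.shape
(7, 5, 11)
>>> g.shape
(5, 13)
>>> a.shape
(13, 11)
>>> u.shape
(29, 7)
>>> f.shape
(5, 11)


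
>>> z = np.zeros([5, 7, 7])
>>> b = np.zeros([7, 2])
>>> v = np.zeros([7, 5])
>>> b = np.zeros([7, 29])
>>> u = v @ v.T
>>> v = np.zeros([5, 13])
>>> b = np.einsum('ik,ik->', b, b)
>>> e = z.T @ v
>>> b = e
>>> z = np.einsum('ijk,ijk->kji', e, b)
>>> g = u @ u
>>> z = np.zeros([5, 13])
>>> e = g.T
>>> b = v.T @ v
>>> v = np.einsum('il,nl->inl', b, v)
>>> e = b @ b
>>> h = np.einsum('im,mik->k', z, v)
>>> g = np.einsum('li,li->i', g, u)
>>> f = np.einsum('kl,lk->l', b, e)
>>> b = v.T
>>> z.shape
(5, 13)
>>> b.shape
(13, 5, 13)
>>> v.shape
(13, 5, 13)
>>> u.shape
(7, 7)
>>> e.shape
(13, 13)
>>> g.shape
(7,)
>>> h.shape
(13,)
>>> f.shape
(13,)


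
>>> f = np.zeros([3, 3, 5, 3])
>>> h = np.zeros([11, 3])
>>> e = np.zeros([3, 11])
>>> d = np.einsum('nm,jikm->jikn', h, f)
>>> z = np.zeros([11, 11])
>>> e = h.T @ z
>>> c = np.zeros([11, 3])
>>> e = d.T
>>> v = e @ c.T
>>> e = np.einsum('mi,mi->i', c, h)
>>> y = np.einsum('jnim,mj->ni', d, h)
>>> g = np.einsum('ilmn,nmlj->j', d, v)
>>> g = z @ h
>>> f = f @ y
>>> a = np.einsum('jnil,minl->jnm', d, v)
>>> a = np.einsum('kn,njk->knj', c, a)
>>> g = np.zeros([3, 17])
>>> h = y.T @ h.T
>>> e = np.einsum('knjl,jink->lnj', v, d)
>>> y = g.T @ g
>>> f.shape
(3, 3, 5, 5)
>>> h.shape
(5, 11)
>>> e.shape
(11, 5, 3)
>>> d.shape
(3, 3, 5, 11)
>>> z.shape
(11, 11)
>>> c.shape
(11, 3)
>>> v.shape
(11, 5, 3, 11)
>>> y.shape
(17, 17)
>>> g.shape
(3, 17)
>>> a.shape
(11, 3, 3)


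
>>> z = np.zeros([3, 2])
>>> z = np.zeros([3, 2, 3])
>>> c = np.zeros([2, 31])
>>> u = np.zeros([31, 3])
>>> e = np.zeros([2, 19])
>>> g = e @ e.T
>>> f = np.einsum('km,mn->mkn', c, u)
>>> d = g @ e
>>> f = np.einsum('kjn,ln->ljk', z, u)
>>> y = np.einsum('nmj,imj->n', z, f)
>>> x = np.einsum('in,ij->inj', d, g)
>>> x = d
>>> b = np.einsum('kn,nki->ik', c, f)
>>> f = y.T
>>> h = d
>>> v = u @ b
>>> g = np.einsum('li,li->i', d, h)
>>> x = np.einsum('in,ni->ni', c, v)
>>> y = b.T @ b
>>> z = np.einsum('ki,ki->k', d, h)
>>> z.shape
(2,)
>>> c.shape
(2, 31)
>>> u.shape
(31, 3)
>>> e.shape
(2, 19)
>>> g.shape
(19,)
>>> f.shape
(3,)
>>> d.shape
(2, 19)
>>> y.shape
(2, 2)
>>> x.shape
(31, 2)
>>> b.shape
(3, 2)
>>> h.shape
(2, 19)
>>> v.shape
(31, 2)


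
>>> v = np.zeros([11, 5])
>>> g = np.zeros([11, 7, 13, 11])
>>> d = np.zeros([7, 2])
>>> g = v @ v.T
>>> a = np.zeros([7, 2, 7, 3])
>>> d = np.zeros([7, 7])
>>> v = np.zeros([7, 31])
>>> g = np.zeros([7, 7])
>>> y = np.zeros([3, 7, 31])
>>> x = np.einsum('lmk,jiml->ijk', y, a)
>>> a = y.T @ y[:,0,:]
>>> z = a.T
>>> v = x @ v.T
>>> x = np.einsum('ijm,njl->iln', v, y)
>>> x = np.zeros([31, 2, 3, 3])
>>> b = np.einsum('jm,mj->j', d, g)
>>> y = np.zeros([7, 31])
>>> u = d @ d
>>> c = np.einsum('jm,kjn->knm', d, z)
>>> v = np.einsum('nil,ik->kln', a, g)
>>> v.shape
(7, 31, 31)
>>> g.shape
(7, 7)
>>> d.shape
(7, 7)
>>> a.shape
(31, 7, 31)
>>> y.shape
(7, 31)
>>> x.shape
(31, 2, 3, 3)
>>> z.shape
(31, 7, 31)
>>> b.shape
(7,)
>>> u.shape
(7, 7)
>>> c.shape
(31, 31, 7)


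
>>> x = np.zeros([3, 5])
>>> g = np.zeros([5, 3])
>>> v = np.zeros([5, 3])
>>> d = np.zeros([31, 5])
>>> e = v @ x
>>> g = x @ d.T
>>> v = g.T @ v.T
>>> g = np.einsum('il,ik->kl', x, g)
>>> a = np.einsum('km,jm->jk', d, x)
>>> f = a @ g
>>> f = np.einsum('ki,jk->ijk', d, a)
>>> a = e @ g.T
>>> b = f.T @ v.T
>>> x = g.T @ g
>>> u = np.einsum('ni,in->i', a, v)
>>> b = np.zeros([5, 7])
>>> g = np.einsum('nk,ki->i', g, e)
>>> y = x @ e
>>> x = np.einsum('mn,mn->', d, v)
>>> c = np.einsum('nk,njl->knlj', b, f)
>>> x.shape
()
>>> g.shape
(5,)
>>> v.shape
(31, 5)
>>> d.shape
(31, 5)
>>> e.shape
(5, 5)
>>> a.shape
(5, 31)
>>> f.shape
(5, 3, 31)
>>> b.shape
(5, 7)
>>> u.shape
(31,)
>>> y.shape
(5, 5)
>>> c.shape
(7, 5, 31, 3)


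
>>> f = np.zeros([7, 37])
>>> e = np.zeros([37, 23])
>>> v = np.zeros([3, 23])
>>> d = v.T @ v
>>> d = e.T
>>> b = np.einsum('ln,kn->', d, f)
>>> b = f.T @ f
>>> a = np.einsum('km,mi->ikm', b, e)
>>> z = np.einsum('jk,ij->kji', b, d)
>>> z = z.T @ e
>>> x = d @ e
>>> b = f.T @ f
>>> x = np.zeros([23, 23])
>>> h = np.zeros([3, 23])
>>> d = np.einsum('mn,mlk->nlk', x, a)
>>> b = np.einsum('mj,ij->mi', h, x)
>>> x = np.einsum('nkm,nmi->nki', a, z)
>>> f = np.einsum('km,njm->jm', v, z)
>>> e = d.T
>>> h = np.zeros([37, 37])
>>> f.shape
(37, 23)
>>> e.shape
(37, 37, 23)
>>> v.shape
(3, 23)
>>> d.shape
(23, 37, 37)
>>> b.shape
(3, 23)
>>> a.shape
(23, 37, 37)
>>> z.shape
(23, 37, 23)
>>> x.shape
(23, 37, 23)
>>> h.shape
(37, 37)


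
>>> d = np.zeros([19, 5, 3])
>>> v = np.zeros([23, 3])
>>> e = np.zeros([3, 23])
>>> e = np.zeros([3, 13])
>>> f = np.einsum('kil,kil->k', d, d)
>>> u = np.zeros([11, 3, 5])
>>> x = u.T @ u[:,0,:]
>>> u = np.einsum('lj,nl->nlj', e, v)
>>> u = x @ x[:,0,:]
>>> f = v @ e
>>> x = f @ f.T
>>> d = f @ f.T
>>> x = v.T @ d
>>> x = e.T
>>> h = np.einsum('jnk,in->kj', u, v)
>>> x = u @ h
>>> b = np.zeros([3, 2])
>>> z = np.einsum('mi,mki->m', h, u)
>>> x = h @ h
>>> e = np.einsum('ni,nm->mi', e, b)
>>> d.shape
(23, 23)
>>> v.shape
(23, 3)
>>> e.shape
(2, 13)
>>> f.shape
(23, 13)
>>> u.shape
(5, 3, 5)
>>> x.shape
(5, 5)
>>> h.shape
(5, 5)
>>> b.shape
(3, 2)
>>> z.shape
(5,)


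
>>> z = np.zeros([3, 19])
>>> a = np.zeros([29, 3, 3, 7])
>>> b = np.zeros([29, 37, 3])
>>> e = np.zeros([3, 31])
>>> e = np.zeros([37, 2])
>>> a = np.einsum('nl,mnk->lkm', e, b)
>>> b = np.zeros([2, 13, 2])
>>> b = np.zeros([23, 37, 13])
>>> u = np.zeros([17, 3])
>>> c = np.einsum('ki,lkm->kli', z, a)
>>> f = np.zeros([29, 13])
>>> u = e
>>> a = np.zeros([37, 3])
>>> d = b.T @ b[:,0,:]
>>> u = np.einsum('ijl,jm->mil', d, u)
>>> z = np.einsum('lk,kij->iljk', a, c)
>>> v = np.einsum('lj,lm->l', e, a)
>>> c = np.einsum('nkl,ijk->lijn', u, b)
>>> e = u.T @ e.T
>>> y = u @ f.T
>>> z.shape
(2, 37, 19, 3)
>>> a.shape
(37, 3)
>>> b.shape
(23, 37, 13)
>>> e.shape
(13, 13, 37)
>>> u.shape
(2, 13, 13)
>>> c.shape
(13, 23, 37, 2)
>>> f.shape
(29, 13)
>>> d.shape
(13, 37, 13)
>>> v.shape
(37,)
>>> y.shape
(2, 13, 29)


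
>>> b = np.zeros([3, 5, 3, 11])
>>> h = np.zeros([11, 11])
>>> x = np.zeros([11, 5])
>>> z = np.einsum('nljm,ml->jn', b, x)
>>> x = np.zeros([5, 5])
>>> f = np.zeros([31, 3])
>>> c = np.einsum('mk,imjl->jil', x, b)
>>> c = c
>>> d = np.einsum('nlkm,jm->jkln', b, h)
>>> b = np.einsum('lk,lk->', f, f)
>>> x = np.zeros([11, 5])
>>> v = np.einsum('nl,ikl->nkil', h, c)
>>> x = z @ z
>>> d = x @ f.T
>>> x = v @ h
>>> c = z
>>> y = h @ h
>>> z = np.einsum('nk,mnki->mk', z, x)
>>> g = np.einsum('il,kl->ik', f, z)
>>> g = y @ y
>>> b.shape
()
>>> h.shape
(11, 11)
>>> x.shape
(11, 3, 3, 11)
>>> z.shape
(11, 3)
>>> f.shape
(31, 3)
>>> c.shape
(3, 3)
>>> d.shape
(3, 31)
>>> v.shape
(11, 3, 3, 11)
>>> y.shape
(11, 11)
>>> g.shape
(11, 11)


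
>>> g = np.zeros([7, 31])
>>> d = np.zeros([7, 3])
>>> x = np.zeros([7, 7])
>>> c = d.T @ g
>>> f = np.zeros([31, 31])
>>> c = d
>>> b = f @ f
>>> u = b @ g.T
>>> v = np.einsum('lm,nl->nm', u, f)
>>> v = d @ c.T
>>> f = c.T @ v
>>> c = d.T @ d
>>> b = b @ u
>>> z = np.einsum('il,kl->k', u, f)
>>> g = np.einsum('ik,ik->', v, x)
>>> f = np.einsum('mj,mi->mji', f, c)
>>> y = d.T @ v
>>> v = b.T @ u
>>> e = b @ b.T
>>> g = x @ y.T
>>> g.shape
(7, 3)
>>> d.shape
(7, 3)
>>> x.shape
(7, 7)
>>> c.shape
(3, 3)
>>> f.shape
(3, 7, 3)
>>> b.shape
(31, 7)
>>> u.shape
(31, 7)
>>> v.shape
(7, 7)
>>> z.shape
(3,)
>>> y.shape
(3, 7)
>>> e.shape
(31, 31)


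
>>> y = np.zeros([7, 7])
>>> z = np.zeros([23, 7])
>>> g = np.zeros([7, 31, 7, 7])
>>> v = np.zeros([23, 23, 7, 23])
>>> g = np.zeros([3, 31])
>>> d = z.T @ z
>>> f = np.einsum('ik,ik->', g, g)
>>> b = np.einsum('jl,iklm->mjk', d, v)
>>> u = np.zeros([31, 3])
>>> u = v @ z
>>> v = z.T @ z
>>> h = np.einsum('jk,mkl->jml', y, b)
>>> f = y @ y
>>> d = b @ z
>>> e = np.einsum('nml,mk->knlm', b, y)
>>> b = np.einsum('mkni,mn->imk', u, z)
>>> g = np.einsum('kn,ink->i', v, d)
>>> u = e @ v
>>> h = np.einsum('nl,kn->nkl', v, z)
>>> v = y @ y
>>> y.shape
(7, 7)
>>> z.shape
(23, 7)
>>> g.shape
(23,)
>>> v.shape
(7, 7)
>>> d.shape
(23, 7, 7)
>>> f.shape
(7, 7)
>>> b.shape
(7, 23, 23)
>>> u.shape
(7, 23, 23, 7)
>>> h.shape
(7, 23, 7)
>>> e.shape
(7, 23, 23, 7)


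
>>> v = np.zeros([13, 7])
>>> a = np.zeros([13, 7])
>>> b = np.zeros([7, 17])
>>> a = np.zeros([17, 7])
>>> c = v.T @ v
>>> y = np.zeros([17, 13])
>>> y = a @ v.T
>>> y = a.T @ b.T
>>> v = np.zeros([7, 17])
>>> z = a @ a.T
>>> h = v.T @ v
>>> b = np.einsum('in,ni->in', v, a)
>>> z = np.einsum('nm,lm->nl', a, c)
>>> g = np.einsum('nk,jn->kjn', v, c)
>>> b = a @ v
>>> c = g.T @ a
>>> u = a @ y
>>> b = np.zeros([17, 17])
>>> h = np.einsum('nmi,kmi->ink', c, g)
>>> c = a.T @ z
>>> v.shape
(7, 17)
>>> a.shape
(17, 7)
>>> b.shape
(17, 17)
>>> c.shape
(7, 7)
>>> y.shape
(7, 7)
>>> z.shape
(17, 7)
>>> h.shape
(7, 7, 17)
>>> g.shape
(17, 7, 7)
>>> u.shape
(17, 7)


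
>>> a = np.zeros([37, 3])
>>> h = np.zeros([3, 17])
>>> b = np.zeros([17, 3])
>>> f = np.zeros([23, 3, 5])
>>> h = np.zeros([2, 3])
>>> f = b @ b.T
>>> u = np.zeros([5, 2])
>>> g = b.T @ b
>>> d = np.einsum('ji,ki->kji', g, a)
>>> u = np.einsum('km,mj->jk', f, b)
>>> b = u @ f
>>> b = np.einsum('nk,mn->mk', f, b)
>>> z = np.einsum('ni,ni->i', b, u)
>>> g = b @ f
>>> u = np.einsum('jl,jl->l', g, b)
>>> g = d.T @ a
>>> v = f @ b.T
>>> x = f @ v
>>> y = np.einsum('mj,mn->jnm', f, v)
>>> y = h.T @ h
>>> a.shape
(37, 3)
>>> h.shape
(2, 3)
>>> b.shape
(3, 17)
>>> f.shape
(17, 17)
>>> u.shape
(17,)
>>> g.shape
(3, 3, 3)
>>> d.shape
(37, 3, 3)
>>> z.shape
(17,)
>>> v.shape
(17, 3)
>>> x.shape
(17, 3)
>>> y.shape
(3, 3)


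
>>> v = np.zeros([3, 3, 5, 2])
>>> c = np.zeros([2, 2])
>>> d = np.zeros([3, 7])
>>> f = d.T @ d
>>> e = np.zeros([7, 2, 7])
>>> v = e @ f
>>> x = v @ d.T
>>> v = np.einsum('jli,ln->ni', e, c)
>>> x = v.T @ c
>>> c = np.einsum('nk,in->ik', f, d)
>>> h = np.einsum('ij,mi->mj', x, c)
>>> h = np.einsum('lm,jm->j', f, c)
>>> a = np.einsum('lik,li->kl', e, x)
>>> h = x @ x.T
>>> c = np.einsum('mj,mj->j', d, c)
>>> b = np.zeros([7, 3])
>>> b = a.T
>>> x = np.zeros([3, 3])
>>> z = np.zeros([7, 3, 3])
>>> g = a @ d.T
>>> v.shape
(2, 7)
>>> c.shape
(7,)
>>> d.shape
(3, 7)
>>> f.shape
(7, 7)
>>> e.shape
(7, 2, 7)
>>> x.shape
(3, 3)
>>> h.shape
(7, 7)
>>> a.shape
(7, 7)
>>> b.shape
(7, 7)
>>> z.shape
(7, 3, 3)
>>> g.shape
(7, 3)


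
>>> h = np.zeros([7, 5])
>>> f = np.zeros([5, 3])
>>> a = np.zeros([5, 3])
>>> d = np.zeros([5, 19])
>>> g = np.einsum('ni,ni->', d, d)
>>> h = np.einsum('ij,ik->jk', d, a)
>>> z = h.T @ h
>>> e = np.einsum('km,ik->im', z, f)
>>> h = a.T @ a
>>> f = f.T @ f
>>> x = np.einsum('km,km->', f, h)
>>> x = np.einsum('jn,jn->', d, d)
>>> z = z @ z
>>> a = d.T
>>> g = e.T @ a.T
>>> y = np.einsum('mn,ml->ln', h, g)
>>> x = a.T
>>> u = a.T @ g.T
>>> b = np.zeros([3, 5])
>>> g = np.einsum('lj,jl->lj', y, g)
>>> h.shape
(3, 3)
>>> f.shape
(3, 3)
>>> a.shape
(19, 5)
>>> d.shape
(5, 19)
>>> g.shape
(19, 3)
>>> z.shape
(3, 3)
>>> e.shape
(5, 3)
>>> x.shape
(5, 19)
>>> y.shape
(19, 3)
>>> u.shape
(5, 3)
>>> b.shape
(3, 5)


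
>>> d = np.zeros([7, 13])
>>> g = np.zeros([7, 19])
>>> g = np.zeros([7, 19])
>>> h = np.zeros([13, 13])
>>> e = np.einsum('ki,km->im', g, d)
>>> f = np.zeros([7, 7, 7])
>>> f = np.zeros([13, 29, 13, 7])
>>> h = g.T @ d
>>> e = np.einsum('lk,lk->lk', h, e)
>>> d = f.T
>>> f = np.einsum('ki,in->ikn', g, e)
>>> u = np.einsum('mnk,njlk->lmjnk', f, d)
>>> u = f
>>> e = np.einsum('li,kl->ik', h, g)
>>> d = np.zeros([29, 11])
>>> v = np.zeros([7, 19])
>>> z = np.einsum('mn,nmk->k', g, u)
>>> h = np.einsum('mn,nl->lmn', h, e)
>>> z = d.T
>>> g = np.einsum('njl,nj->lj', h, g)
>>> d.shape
(29, 11)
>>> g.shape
(13, 19)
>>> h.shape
(7, 19, 13)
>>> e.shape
(13, 7)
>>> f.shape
(19, 7, 13)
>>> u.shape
(19, 7, 13)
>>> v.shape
(7, 19)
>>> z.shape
(11, 29)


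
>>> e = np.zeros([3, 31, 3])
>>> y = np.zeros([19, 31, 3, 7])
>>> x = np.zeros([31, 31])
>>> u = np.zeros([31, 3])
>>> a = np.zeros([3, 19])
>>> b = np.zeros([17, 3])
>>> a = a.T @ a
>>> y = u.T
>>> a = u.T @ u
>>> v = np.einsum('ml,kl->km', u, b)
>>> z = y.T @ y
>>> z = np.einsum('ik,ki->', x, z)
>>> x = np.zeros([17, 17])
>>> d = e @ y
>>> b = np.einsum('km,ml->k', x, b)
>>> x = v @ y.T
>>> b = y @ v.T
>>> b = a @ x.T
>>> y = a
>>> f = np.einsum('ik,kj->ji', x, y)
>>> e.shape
(3, 31, 3)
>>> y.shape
(3, 3)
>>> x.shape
(17, 3)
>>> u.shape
(31, 3)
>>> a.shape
(3, 3)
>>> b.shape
(3, 17)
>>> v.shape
(17, 31)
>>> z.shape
()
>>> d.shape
(3, 31, 31)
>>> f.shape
(3, 17)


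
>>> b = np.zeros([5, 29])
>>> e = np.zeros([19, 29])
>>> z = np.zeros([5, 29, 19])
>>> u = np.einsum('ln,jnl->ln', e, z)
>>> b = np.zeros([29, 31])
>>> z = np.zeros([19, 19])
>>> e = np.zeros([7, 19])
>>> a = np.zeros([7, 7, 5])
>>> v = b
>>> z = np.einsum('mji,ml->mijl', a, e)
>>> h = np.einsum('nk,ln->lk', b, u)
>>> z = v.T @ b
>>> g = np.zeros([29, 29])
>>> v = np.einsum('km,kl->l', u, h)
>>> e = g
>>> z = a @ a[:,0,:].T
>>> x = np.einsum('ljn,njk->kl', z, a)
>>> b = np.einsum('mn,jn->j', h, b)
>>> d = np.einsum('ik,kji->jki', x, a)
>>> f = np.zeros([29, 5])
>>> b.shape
(29,)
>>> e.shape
(29, 29)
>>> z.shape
(7, 7, 7)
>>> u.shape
(19, 29)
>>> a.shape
(7, 7, 5)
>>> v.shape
(31,)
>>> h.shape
(19, 31)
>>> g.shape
(29, 29)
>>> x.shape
(5, 7)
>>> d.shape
(7, 7, 5)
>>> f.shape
(29, 5)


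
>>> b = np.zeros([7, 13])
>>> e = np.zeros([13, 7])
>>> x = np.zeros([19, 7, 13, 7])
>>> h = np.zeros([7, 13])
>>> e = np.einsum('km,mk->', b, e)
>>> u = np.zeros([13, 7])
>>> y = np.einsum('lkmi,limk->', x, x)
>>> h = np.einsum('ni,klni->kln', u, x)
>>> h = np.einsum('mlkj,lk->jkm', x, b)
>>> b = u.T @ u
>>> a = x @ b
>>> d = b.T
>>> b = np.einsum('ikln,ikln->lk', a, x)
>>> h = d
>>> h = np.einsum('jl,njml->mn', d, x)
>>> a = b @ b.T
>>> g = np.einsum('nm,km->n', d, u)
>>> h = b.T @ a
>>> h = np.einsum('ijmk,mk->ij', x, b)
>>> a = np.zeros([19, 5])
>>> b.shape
(13, 7)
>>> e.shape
()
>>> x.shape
(19, 7, 13, 7)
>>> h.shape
(19, 7)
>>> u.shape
(13, 7)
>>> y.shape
()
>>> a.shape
(19, 5)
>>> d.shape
(7, 7)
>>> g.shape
(7,)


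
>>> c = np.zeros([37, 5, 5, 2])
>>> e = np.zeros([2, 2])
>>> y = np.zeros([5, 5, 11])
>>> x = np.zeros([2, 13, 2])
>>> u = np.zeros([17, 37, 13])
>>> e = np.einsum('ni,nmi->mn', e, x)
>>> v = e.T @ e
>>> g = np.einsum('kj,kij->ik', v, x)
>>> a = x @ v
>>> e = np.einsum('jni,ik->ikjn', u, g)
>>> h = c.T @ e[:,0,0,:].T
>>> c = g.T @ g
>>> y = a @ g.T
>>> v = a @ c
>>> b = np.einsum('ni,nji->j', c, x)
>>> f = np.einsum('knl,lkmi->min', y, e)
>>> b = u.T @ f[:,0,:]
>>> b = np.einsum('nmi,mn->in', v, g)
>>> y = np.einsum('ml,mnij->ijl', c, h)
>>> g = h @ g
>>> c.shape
(2, 2)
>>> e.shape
(13, 2, 17, 37)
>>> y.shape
(5, 13, 2)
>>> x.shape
(2, 13, 2)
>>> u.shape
(17, 37, 13)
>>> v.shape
(2, 13, 2)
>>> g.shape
(2, 5, 5, 2)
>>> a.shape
(2, 13, 2)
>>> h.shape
(2, 5, 5, 13)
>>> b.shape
(2, 2)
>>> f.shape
(17, 37, 13)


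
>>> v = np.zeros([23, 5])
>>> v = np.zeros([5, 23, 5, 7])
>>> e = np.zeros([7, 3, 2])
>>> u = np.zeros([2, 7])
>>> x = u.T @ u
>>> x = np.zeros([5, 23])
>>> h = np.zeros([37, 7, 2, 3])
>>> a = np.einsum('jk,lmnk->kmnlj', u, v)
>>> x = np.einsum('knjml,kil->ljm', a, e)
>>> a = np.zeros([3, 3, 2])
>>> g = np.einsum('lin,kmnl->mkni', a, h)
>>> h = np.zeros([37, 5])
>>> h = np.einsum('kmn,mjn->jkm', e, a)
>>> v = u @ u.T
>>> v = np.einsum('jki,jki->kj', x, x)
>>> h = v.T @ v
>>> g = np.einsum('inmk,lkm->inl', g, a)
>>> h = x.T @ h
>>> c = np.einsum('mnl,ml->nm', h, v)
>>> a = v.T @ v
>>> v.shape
(5, 2)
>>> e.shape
(7, 3, 2)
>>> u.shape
(2, 7)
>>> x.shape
(2, 5, 5)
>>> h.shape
(5, 5, 2)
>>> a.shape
(2, 2)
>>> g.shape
(7, 37, 3)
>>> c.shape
(5, 5)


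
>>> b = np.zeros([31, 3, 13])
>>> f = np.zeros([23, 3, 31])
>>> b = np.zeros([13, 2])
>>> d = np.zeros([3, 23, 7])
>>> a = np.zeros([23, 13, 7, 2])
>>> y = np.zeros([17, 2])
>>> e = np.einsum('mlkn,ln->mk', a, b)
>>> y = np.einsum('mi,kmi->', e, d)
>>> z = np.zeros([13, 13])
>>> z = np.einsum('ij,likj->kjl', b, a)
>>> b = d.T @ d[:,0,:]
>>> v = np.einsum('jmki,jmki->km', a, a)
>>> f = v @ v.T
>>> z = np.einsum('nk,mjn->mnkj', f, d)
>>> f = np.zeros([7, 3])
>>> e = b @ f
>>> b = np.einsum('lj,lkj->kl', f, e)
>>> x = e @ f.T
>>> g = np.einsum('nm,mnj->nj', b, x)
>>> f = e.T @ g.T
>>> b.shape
(23, 7)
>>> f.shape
(3, 23, 23)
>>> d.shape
(3, 23, 7)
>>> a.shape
(23, 13, 7, 2)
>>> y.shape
()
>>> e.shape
(7, 23, 3)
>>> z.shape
(3, 7, 7, 23)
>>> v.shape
(7, 13)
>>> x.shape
(7, 23, 7)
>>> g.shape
(23, 7)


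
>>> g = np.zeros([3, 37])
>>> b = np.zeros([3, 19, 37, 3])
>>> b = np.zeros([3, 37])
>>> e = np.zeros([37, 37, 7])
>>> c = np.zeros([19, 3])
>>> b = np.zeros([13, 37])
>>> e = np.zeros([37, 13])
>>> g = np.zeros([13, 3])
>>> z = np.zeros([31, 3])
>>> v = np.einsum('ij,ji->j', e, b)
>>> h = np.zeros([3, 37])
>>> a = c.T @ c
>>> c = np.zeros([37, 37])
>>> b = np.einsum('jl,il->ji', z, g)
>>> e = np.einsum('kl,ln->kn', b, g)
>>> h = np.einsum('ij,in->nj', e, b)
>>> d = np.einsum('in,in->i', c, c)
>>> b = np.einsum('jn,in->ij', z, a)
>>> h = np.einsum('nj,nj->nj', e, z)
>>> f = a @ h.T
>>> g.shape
(13, 3)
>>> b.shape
(3, 31)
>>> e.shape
(31, 3)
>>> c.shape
(37, 37)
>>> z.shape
(31, 3)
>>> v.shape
(13,)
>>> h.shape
(31, 3)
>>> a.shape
(3, 3)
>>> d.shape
(37,)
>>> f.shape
(3, 31)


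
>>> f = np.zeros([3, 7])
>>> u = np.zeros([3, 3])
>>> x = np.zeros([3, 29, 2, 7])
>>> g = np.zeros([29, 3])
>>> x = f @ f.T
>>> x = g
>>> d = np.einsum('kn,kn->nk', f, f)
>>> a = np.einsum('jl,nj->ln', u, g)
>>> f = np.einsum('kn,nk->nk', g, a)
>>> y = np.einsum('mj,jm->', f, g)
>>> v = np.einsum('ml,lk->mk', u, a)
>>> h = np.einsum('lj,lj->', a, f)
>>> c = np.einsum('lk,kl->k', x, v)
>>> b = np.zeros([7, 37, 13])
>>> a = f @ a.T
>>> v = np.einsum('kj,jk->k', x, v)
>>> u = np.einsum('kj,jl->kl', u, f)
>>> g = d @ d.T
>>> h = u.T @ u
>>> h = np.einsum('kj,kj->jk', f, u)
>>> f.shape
(3, 29)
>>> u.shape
(3, 29)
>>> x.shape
(29, 3)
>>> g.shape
(7, 7)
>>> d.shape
(7, 3)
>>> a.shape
(3, 3)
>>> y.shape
()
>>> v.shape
(29,)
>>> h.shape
(29, 3)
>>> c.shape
(3,)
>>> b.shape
(7, 37, 13)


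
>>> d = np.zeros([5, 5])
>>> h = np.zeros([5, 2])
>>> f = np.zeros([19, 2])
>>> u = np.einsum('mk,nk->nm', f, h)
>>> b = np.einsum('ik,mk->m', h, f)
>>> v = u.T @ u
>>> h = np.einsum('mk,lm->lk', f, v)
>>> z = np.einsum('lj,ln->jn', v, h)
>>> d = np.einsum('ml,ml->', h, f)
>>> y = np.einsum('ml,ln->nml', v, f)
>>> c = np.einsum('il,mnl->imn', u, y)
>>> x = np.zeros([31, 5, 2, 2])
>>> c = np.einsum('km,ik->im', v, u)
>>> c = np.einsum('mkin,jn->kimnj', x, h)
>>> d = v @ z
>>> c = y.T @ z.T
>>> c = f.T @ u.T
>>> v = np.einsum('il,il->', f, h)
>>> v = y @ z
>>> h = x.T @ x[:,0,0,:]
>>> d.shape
(19, 2)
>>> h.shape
(2, 2, 5, 2)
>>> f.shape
(19, 2)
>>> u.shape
(5, 19)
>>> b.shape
(19,)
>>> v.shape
(2, 19, 2)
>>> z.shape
(19, 2)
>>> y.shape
(2, 19, 19)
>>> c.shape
(2, 5)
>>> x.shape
(31, 5, 2, 2)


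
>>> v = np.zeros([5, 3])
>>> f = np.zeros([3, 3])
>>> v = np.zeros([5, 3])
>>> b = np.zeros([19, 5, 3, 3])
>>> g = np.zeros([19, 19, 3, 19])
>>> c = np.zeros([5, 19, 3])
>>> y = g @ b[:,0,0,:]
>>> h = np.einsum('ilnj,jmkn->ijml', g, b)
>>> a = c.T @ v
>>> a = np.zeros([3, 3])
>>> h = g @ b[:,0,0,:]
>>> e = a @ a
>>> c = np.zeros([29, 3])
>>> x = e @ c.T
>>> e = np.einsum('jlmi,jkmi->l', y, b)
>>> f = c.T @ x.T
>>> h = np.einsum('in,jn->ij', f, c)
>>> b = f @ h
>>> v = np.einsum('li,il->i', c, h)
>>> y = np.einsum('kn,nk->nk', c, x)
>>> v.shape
(3,)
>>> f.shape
(3, 3)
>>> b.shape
(3, 29)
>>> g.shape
(19, 19, 3, 19)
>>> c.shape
(29, 3)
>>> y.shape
(3, 29)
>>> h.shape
(3, 29)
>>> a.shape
(3, 3)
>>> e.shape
(19,)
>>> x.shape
(3, 29)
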